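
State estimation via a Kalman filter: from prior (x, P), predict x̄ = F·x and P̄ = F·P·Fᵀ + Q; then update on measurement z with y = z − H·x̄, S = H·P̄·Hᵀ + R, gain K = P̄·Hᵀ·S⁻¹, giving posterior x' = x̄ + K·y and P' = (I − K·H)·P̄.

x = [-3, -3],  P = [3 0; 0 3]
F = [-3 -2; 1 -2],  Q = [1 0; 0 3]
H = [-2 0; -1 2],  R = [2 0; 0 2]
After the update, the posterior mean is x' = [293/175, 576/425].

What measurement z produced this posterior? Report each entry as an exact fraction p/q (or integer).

z = [-3, 1]

x̄ = F·x = [15, 3]
P̄ = F·P·Fᵀ + Q = [40 3; 3 18]
S = H·P̄·Hᵀ + R = [162 68; 68 102]
K = P̄·Hᵀ·S⁻¹ = [-86/175 -1/175; -6/25 411/850]
x' − x̄ = [-2332/175, -699/425] = K·y
y = (KᵀK)⁻¹·Kᵀ·(x' − x̄) = [27, 10]
z = y + H·x̄ = [27, 10] + [-30, -9] = [-3, 1]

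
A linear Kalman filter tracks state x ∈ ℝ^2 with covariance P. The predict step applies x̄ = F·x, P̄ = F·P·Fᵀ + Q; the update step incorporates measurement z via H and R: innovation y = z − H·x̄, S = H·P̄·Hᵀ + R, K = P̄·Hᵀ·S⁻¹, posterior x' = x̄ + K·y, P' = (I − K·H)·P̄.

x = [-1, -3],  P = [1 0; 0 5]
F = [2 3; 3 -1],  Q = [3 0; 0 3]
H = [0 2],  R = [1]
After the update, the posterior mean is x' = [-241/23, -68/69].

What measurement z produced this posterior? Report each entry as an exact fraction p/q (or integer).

z = [-2]

x̄ = F·x = [-11, 0]
P̄ = F·P·Fᵀ + Q = [52 -9; -9 17]
S = H·P̄·Hᵀ + R = [69]
K = P̄·Hᵀ·S⁻¹ = [-6/23; 34/69]
x' − x̄ = [12/23, -68/69] = K·y
y = (KᵀK)⁻¹·Kᵀ·(x' − x̄) = [-2]
z = y + H·x̄ = [-2] + [0] = [-2]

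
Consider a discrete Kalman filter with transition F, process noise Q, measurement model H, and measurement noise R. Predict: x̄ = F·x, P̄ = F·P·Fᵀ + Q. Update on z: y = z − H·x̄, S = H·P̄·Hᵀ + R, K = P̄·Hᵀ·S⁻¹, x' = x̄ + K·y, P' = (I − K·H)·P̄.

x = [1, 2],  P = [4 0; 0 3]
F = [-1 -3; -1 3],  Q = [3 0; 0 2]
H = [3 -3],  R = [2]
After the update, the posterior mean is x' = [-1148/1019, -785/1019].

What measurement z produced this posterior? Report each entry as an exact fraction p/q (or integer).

x̄ = F·x = [-7, 5]
P̄ = F·P·Fᵀ + Q = [34 -23; -23 33]
S = H·P̄·Hᵀ + R = [1019]
K = P̄·Hᵀ·S⁻¹ = [171/1019; -168/1019]
x' − x̄ = [5985/1019, -5880/1019] = K·y
y = (KᵀK)⁻¹·Kᵀ·(x' − x̄) = [35]
z = y + H·x̄ = [35] + [-36] = [-1]

z = [-1]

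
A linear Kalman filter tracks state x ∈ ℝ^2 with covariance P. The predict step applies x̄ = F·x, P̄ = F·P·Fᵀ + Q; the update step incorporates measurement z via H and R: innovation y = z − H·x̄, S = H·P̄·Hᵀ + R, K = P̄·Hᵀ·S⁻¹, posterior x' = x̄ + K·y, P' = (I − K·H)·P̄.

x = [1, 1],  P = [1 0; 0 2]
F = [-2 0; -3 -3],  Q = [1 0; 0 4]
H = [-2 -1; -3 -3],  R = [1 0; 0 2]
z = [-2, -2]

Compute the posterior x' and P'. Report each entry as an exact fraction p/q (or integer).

x̄ = F·x = [-2, -6]
P̄ = F·P·Fᵀ + Q = [5 6; 6 31]
y = z − H·x̄ = [-12, -26]
S = H·P̄·Hᵀ + R = [76 177; 177 434]
K = P̄·Hᵀ·S⁻¹ = [-1103/1655 324/1655; 197/331 -165/331]
x' = x̄ + K·y = [1502/1655, -60/331]
P' = (I − K·H)·P̄ = [1319/1655 -307/331; -307/331 417/331]

x' = [1502/1655, -60/331]
P' = [1319/1655 -307/331; -307/331 417/331]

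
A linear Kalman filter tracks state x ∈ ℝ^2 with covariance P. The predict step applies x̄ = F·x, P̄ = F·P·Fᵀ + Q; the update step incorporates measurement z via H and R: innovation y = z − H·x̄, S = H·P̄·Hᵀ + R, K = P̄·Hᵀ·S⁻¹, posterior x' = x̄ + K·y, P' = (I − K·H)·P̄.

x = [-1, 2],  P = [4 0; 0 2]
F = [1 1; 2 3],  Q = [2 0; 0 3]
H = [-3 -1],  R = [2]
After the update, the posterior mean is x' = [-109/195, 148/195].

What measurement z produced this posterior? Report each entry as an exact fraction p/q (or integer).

z = [1]

x̄ = F·x = [1, 4]
P̄ = F·P·Fᵀ + Q = [8 14; 14 37]
S = H·P̄·Hᵀ + R = [195]
K = P̄·Hᵀ·S⁻¹ = [-38/195; -79/195]
x' − x̄ = [-304/195, -632/195] = K·y
y = (KᵀK)⁻¹·Kᵀ·(x' − x̄) = [8]
z = y + H·x̄ = [8] + [-7] = [1]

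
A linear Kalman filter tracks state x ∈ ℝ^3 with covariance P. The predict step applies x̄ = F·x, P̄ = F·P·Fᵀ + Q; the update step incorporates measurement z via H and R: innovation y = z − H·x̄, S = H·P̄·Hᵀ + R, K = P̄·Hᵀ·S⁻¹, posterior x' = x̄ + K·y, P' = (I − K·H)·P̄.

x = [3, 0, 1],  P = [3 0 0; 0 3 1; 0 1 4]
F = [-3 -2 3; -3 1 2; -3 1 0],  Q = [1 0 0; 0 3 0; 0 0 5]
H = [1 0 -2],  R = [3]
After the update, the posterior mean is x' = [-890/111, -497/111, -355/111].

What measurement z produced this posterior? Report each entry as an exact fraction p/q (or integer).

x̄ = F·x = [-6, -7, -9]
P̄ = F·P·Fᵀ + Q = [64 44 24; 44 53 32; 24 32 35]
S = H·P̄·Hᵀ + R = [111]
K = P̄·Hᵀ·S⁻¹ = [16/111; -20/111; -46/111]
x' − x̄ = [-224/111, 280/111, 644/111] = K·y
y = (KᵀK)⁻¹·Kᵀ·(x' − x̄) = [-14]
z = y + H·x̄ = [-14] + [12] = [-2]

z = [-2]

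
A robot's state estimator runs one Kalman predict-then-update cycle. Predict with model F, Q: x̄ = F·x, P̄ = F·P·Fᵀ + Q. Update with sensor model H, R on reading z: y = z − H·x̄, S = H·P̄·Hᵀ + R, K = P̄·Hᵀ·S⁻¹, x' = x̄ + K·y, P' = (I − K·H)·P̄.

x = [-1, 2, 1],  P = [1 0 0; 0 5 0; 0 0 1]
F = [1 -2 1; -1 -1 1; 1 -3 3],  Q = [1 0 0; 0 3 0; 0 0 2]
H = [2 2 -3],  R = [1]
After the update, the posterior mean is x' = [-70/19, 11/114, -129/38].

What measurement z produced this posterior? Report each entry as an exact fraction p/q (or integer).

z = [3]

x̄ = F·x = [-4, 0, -4]
P̄ = F·P·Fᵀ + Q = [23 10 34; 10 10 17; 34 17 57]
S = H·P̄·Hᵀ + R = [114]
K = P̄·Hᵀ·S⁻¹ = [-6/19; -11/114; -23/38]
x' − x̄ = [6/19, 11/114, 23/38] = K·y
y = (KᵀK)⁻¹·Kᵀ·(x' − x̄) = [-1]
z = y + H·x̄ = [-1] + [4] = [3]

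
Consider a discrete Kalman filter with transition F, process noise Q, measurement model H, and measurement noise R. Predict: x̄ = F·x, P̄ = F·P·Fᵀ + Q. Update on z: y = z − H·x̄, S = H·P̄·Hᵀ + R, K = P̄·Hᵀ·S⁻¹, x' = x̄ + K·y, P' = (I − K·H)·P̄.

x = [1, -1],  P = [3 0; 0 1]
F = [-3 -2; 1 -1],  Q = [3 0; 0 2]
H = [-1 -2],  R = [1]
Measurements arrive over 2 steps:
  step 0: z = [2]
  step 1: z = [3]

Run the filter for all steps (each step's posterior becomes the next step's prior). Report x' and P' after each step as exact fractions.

step 0: x' = [-131/31, 37/31], P' = [654/31 -317/31; -317/31 161/31]
step 1: x' = [6827/533, -4194/533], P' = [58259/1066 -29677/1066; -29677/1066 15371/1066]

step 0: x̄ = F·x = [-1, 2]
step 0: P̄ = F·P·Fᵀ + Q = [34 -7; -7 6]
step 0: y = z − H·x̄ = [5]
step 0: S = H·P̄·Hᵀ + R = [31]
step 0: K = P̄·Hᵀ·S⁻¹ = [-20/31; -5/31]
step 0: x' = x̄ + K·y = [-131/31, 37/31]
step 0: P' = (I − K·H)·P̄ = [654/31 -317/31; -317/31 161/31]
step 1: x̄ = F·x = [319/31, -168/31]
step 1: P̄ = F·P·Fᵀ + Q = [2819/31 -1957/31; -1957/31 1511/31]
step 1: y = z − H·x̄ = [76/31]
step 1: S = H·P̄·Hᵀ + R = [1066/31]
step 1: K = P̄·Hᵀ·S⁻¹ = [1095/1066; -1065/1066]
step 1: x' = x̄ + K·y = [6827/533, -4194/533]
step 1: P' = (I − K·H)·P̄ = [58259/1066 -29677/1066; -29677/1066 15371/1066]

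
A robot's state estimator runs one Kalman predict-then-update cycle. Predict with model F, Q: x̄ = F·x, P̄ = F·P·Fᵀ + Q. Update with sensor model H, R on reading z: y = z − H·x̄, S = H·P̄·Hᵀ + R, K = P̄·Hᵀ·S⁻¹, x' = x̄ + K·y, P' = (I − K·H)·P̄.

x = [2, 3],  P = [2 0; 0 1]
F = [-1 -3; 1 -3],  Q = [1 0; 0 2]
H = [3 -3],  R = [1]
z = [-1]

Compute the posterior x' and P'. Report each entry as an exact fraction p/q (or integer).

x' = [-187/20, -449/50]
P' = [39/4 97/10; 97/10 244/25]

x̄ = F·x = [-11, -7]
P̄ = F·P·Fᵀ + Q = [12 7; 7 13]
y = z − H·x̄ = [11]
S = H·P̄·Hᵀ + R = [100]
K = P̄·Hᵀ·S⁻¹ = [3/20; -9/50]
x' = x̄ + K·y = [-187/20, -449/50]
P' = (I − K·H)·P̄ = [39/4 97/10; 97/10 244/25]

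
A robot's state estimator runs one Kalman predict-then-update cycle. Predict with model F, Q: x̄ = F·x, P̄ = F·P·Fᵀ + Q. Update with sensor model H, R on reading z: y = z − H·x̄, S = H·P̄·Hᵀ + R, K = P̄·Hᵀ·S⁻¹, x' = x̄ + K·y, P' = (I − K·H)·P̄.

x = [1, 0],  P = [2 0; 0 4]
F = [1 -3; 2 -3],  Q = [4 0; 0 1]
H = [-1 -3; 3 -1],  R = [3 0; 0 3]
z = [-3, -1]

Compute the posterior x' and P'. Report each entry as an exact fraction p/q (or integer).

x' = [159/31619, 31688/31619]
P' = [9078/31619 360/31619; 360/31619 9105/31619]

x̄ = F·x = [1, 2]
P̄ = F·P·Fᵀ + Q = [42 40; 40 45]
y = z − H·x̄ = [4, -2]
S = H·P̄·Hᵀ + R = [690 -311; -311 186]
K = P̄·Hᵀ·S⁻¹ = [-3386/31619 8958/31619; -9225/31619 -2675/31619]
x' = x̄ + K·y = [159/31619, 31688/31619]
P' = (I − K·H)·P̄ = [9078/31619 360/31619; 360/31619 9105/31619]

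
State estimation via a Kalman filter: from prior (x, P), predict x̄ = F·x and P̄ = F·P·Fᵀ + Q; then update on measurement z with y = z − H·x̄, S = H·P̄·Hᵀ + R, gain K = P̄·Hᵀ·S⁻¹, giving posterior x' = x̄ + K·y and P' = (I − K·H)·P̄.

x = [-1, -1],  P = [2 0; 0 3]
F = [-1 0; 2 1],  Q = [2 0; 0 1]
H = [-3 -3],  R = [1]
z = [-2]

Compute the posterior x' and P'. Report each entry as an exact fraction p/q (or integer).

x' = [1, -27/73]
P' = [4 -4; -4 300/73]

x̄ = F·x = [1, -3]
P̄ = F·P·Fᵀ + Q = [4 -4; -4 12]
y = z − H·x̄ = [-8]
S = H·P̄·Hᵀ + R = [73]
K = P̄·Hᵀ·S⁻¹ = [0; -24/73]
x' = x̄ + K·y = [1, -27/73]
P' = (I − K·H)·P̄ = [4 -4; -4 300/73]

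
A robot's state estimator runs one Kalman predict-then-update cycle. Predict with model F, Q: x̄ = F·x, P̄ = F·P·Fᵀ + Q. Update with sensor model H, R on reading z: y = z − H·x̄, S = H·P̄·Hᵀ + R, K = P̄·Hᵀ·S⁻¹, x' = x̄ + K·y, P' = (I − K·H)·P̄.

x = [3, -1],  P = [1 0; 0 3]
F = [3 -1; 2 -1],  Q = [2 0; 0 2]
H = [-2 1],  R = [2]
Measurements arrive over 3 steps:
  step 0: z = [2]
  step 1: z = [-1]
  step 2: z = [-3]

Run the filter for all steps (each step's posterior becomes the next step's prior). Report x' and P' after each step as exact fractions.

step 0: x' = [25/31, 82/31], P' = [73/31 108/31; 108/31 198/31]
step 1: x' = [-6/437, -436/437], P' = [641/437 840/437; 840/437 1608/437]
step 2: x' = [5142/2597, 5885/5194], P' = [3803/2597 5022/2597; 5022/2597 9633/2597]

step 0: x̄ = F·x = [10, 7]
step 0: P̄ = F·P·Fᵀ + Q = [14 9; 9 9]
step 0: y = z − H·x̄ = [15]
step 0: S = H·P̄·Hᵀ + R = [31]
step 0: K = P̄·Hᵀ·S⁻¹ = [-19/31; -9/31]
step 0: x' = x̄ + K·y = [25/31, 82/31]
step 0: P' = (I − K·H)·P̄ = [73/31 108/31; 108/31 198/31]
step 1: x̄ = F·x = [-7/31, -32/31]
step 1: P̄ = F·P·Fᵀ + Q = [269/31 96/31; 96/31 120/31]
step 1: y = z − H·x̄ = [-13/31]
step 1: S = H·P̄·Hᵀ + R = [874/31]
step 1: K = P̄·Hᵀ·S⁻¹ = [-221/437; -36/437]
step 1: x' = x̄ + K·y = [-6/437, -436/437]
step 1: P' = (I − K·H)·P̄ = [641/437 840/437; 840/437 1608/437]
step 2: x̄ = F·x = [22/23, 424/437]
step 2: P̄ = F·P·Fᵀ + Q = [169/23 66/23; 66/23 1686/437]
step 2: y = z − H·x̄ = [-899/437]
step 2: S = H·P̄·Hᵀ + R = [10388/437]
step 2: K = P̄·Hᵀ·S⁻¹ = [-1292/2597; -411/5194]
step 2: x' = x̄ + K·y = [5142/2597, 5885/5194]
step 2: P' = (I − K·H)·P̄ = [3803/2597 5022/2597; 5022/2597 9633/2597]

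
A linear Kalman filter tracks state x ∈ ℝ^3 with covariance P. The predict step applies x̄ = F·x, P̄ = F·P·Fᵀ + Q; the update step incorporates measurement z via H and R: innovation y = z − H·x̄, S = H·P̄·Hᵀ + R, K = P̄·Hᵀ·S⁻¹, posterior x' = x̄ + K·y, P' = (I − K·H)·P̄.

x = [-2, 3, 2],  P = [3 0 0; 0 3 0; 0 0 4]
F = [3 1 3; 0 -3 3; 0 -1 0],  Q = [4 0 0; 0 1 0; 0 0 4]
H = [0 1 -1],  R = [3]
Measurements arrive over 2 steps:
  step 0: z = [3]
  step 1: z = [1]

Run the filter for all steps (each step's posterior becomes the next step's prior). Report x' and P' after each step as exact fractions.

step 0: x̄ = F·x = [3, -3, -3]
step 0: P̄ = F·P·Fᵀ + Q = [70 27 -3; 27 64 9; -3 9 7]
step 0: y = z − H·x̄ = [3]
step 0: S = H·P̄·Hᵀ + R = [56]
step 0: K = P̄·Hᵀ·S⁻¹ = [15/28; 55/56; 1/28]
step 0: x' = x̄ + K·y = [129/28, -3/56, -81/28]
step 0: P' = (I − K·H)·P̄ = [755/14 -69/28 -57/14; -69/28 559/56 197/28; -57/14 197/28 97/14]
step 1: x̄ = F·x = [285/56, -477/56, 3/56]
step 1: P̄ = F·P·Fᵀ + Q = [28887/56 -1359/56 -1327/56; -1359/56 1487/56 495/56; -1327/56 495/56 783/56]
step 1: y = z − H·x̄ = [67/7]
step 1: S = H·P̄·Hᵀ + R = [181/7]
step 1: K = P̄·Hᵀ·S⁻¹ = [-4/181; 124/181; -36/181]
step 1: x' = x̄ + K·y = [7063/1448, -2839/1448, -2679/1448]
step 1: P' = (I − K·H)·P̄ = [746917/1448 -34573/1448 -34477/1448; -34573/1448 20877/1448 17901/1448; -34477/1448 17901/1448 18765/1448]

step 0: x' = [129/28, -3/56, -81/28], P' = [755/14 -69/28 -57/14; -69/28 559/56 197/28; -57/14 197/28 97/14]
step 1: x' = [7063/1448, -2839/1448, -2679/1448], P' = [746917/1448 -34573/1448 -34477/1448; -34573/1448 20877/1448 17901/1448; -34477/1448 17901/1448 18765/1448]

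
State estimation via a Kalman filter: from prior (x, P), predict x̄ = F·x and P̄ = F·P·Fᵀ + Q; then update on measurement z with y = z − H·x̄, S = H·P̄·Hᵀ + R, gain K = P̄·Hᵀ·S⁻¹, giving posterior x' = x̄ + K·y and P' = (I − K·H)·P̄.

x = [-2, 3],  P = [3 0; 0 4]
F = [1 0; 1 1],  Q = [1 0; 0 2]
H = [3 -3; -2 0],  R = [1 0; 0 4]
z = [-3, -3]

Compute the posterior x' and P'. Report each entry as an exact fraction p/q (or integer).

x̄ = F·x = [-2, 1]
P̄ = F·P·Fᵀ + Q = [4 3; 3 9]
y = z − H·x̄ = [6, -7]
S = H·P̄·Hᵀ + R = [64 -6; -6 20]
K = P̄·Hᵀ·S⁻¹ = [3/311 -247/622; -99/311 -123/311]
x' = x̄ + K·y = [521/622, 578/311]
P' = (I − K·H)·P̄ = [247/311 246/311; 246/311 279/311]

x' = [521/622, 578/311]
P' = [247/311 246/311; 246/311 279/311]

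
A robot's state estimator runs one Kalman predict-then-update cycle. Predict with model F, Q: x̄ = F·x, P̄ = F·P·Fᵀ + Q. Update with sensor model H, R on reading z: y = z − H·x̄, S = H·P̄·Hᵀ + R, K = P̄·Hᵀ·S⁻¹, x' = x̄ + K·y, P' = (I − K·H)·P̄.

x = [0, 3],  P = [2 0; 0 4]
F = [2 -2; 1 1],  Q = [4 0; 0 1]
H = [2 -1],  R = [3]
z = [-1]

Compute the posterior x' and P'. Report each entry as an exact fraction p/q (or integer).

x̄ = F·x = [-6, 3]
P̄ = F·P·Fᵀ + Q = [28 -4; -4 7]
y = z − H·x̄ = [14]
S = H·P̄·Hᵀ + R = [138]
K = P̄·Hᵀ·S⁻¹ = [10/23; -5/46]
x' = x̄ + K·y = [2/23, 34/23]
P' = (I − K·H)·P̄ = [44/23 58/23; 58/23 247/46]

x' = [2/23, 34/23]
P' = [44/23 58/23; 58/23 247/46]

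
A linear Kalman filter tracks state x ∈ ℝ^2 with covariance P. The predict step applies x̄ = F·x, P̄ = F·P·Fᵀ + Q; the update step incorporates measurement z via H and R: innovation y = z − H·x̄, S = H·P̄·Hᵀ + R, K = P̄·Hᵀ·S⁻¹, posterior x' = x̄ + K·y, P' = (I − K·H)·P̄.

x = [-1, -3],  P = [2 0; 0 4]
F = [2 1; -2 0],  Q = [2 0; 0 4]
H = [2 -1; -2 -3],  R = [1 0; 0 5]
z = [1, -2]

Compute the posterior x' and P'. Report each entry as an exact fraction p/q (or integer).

x̄ = F·x = [-5, 2]
P̄ = F·P·Fᵀ + Q = [14 -8; -8 12]
y = z − H·x̄ = [13, -6]
S = H·P̄·Hᵀ + R = [101 12; 12 73]
K = P̄·Hᵀ·S⁻¹ = [2676/7229 -836/7229; -1804/7229 -1684/7229]
x' = x̄ + K·y = [3659/7229, 1110/7229]
P' = (I − K·H)·P̄ = [1526/7229 376/7229; 376/7229 2556/7229]

x' = [3659/7229, 1110/7229]
P' = [1526/7229 376/7229; 376/7229 2556/7229]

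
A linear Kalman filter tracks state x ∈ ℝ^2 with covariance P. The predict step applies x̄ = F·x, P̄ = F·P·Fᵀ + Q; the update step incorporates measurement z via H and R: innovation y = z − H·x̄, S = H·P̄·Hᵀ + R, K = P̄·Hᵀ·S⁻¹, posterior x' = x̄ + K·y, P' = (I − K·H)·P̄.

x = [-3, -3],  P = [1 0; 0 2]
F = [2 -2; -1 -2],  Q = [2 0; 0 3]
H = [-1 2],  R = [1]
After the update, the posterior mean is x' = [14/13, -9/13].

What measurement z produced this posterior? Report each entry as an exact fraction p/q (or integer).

x̄ = F·x = [0, 9]
P̄ = F·P·Fᵀ + Q = [14 6; 6 12]
S = H·P̄·Hᵀ + R = [39]
K = P̄·Hᵀ·S⁻¹ = [-2/39; 6/13]
x' − x̄ = [14/13, -126/13] = K·y
y = (KᵀK)⁻¹·Kᵀ·(x' − x̄) = [-21]
z = y + H·x̄ = [-21] + [18] = [-3]

z = [-3]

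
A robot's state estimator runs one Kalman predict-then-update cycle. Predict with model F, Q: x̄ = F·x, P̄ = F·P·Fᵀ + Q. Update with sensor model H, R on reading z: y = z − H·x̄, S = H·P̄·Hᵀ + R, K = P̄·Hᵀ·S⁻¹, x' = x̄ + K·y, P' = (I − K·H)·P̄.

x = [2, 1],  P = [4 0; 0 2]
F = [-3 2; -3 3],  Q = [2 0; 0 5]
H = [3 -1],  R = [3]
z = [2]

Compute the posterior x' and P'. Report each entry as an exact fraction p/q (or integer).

x̄ = F·x = [-4, -3]
P̄ = F·P·Fᵀ + Q = [46 48; 48 59]
y = z − H·x̄ = [11]
S = H·P̄·Hᵀ + R = [188]
K = P̄·Hᵀ·S⁻¹ = [45/94; 85/188]
x' = x̄ + K·y = [119/94, 371/188]
P' = (I − K·H)·P̄ = [137/47 687/94; 687/94 3867/188]

x' = [119/94, 371/188]
P' = [137/47 687/94; 687/94 3867/188]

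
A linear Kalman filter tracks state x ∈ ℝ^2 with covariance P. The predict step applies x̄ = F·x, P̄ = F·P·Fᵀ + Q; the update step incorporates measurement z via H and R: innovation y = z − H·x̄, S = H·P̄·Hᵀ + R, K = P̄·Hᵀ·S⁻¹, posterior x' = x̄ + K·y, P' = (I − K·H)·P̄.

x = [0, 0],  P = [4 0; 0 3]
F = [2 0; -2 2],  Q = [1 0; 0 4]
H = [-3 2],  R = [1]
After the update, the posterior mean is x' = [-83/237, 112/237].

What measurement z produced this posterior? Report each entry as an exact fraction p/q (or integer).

z = [2]

x̄ = F·x = [0, 0]
P̄ = F·P·Fᵀ + Q = [17 -16; -16 32]
S = H·P̄·Hᵀ + R = [474]
K = P̄·Hᵀ·S⁻¹ = [-83/474; 56/237]
x' − x̄ = [-83/237, 112/237] = K·y
y = (KᵀK)⁻¹·Kᵀ·(x' − x̄) = [2]
z = y + H·x̄ = [2] + [0] = [2]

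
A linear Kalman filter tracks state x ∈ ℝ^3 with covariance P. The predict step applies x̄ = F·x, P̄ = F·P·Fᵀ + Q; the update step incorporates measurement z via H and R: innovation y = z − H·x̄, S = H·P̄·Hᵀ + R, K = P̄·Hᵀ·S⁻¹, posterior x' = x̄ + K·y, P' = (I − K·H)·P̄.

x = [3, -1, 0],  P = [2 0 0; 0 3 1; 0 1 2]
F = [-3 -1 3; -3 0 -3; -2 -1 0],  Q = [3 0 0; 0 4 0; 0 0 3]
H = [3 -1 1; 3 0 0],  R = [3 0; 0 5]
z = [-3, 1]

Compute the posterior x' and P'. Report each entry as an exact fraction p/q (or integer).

x' = [-199/558, -1031/5022, -5951/5022]
P' = [55/124 1715/1116 425/1116; 1715/1116 183643/10044 112069/10044; 425/1116 112069/10044 97231/10044]

x̄ = F·x = [-8, -9, -5]
P̄ = F·P·Fᵀ + Q = [36 3 12; 3 40 15; 12 15 14]
y = z − H·x̄ = [17, 25]
S = H·P̄·Hᵀ + R = [405 351; 351 329]
K = P̄·Hᵀ·S⁻¹ = [65/1116 33/124; -8423/10044 343/372; -1121/10044 85/372]
x' = x̄ + K·y = [-199/558, -1031/5022, -5951/5022]
P' = (I − K·H)·P̄ = [55/124 1715/1116 425/1116; 1715/1116 183643/10044 112069/10044; 425/1116 112069/10044 97231/10044]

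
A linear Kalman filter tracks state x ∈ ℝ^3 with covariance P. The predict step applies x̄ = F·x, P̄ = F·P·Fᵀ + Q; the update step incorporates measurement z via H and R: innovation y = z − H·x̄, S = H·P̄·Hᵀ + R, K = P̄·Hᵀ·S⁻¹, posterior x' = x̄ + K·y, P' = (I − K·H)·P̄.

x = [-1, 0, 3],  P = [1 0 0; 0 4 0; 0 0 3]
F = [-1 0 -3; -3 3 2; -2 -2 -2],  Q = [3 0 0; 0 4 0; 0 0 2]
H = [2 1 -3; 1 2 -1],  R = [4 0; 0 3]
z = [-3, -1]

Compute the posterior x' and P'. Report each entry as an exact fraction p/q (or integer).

x̄ = F·x = [-8, 9, -4]
P̄ = F·P·Fᵀ + Q = [31 -15 20; -15 61 -30; 20 -30 34]
y = z − H·x̄ = [-8, -15]
S = H·P̄·Hᵀ + R = [375 321; 321 332]
K = P̄·Hᵀ·S⁻¹ = [1783/21459 -984/7153; -3805/21459 4178/7153; -6790/21459 594/7153]
x' = x̄ + K·y = [-141656/21459, 35561/21459, -58246/21459]
P' = (I − K·H)·P̄ = [632320/21459 -133204/21459 374768/21459; -133204/21459 52246/21459 -66314/21459; 374768/21459 -66314/21459 236794/21459]

x' = [-141656/21459, 35561/21459, -58246/21459]
P' = [632320/21459 -133204/21459 374768/21459; -133204/21459 52246/21459 -66314/21459; 374768/21459 -66314/21459 236794/21459]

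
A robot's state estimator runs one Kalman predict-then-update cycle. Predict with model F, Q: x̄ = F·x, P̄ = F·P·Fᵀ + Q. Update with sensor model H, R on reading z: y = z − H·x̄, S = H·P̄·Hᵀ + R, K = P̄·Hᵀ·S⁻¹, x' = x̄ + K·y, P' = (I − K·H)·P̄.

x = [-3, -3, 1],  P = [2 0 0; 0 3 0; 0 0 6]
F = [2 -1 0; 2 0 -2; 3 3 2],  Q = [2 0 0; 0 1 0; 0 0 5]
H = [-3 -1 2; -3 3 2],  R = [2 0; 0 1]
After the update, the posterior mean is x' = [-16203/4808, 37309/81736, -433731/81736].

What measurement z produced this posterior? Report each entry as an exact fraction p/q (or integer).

x̄ = F·x = [-3, -8, -16]
P̄ = F·P·Fᵀ + Q = [13 8 3; 8 33 -12; 3 -12 74]
S = H·P̄·Hᵀ + R = [508 182; 182 387]
K = P̄·Hᵀ·S⁻¹ = [-837/9616 85/4808; -40629/163472 20325/81736; 39691/163472 12421/81736]
x' − x̄ = [-1779/4808, 691197/81736, 874045/81736] = K·y
y = (KᵀK)⁻¹·Kᵀ·(x' − x̄) = [14, 48]
z = y + H·x̄ = [14, 48] + [-15, -47] = [-1, 1]

z = [-1, 1]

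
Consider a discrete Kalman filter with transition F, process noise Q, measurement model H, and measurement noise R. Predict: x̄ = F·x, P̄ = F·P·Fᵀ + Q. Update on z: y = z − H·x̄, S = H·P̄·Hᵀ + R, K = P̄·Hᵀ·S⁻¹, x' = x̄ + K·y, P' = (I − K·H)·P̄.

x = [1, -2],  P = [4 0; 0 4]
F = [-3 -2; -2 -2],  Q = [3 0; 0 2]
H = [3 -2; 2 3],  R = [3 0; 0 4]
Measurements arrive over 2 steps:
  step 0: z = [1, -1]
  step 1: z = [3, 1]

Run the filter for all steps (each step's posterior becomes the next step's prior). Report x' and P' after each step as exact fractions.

step 0: x̄ = F·x = [1, 2]
step 0: P̄ = F·P·Fᵀ + Q = [55 40; 40 34]
step 0: y = z − H·x̄ = [2, -9]
step 0: S = H·P̄·Hᵀ + R = [154 326; 326 1010]
step 0: K = P̄·Hᵀ·S⁻¹ = [5435/24632 3855/24632; -1703/12316 2769/12316]
step 0: x' = x̄ + K·y = [807/24632, -3695/12316]
step 0: P' = (I − K·H)·P̄ = [6135/24632 525/12316; 525/12316 1671/6158]
step 1: x̄ = F·x = [12359/24632, 6583/12316]
step 1: P̄ = F·P·Fᵀ + Q = [168447/24632 37023/12316; 37023/12316 27235/6158]
step 1: y = z − H·x̄ = [63151/24632, -4948/3079]
step 1: S = H·P̄·Hᵀ + R = [1137127/24632 90909/3079; 90909/3079 330166/3079]
step 1: K = P̄·Hᵀ·S⁻¹ = [10901337/50231423 7629774/50231423; -616610/4566493 990837/4566493]
step 1: x' = x̄ + K·y = [40890854/50231423, -732315/4566493]
step 1: P' = (I − K·H)·P̄ = [12242325/50231423 182862/4566493; 182862/4566493 1199208/4566493]

step 0: x' = [807/24632, -3695/12316], P' = [6135/24632 525/12316; 525/12316 1671/6158]
step 1: x' = [40890854/50231423, -732315/4566493], P' = [12242325/50231423 182862/4566493; 182862/4566493 1199208/4566493]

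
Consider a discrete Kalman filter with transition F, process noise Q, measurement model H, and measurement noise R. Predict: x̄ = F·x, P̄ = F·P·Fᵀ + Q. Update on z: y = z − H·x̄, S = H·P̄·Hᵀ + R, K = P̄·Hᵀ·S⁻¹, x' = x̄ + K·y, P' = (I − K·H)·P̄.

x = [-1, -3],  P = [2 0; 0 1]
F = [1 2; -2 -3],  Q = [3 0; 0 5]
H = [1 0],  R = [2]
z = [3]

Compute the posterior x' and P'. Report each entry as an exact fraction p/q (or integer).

x̄ = F·x = [-7, 11]
P̄ = F·P·Fᵀ + Q = [9 -10; -10 22]
y = z − H·x̄ = [10]
S = H·P̄·Hᵀ + R = [11]
K = P̄·Hᵀ·S⁻¹ = [9/11; -10/11]
x' = x̄ + K·y = [13/11, 21/11]
P' = (I − K·H)·P̄ = [18/11 -20/11; -20/11 142/11]

x' = [13/11, 21/11]
P' = [18/11 -20/11; -20/11 142/11]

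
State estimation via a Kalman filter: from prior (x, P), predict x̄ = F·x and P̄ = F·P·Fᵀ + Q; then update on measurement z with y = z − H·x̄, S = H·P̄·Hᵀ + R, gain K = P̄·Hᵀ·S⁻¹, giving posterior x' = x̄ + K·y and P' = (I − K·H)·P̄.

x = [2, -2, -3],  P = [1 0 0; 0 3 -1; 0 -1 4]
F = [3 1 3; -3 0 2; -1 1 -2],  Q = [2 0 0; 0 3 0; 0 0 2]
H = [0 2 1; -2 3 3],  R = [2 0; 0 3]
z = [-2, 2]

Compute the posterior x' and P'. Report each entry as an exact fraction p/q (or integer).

x' = [-10637/3471, -1358/1157, -1970/10413]
P' = [12985/3471 -1473/1157 35884/10413; -1473/1157 2641/1157 -3750/1157; 35884/10413 -3750/1157 180094/31239]

x̄ = F·x = [-5, -12, 2]
P̄ = F·P·Fᵀ + Q = [44 13 -25; 13 28 -15; -25 -15 26]
y = z − H·x̄ = [20, 22]
S = H·P̄·Hᵀ + R = [80 109; 109 539]
K = P̄·Hᵀ·S⁻¹ = [4685/10413 -3343/10413; 766/1157 -127/1157; -11203/31239 7076/31239]
x' = x̄ + K·y = [-10637/3471, -1358/1157, -1970/10413]
P' = (I − K·H)·P̄ = [12985/3471 -1473/1157 35884/10413; -1473/1157 2641/1157 -3750/1157; 35884/10413 -3750/1157 180094/31239]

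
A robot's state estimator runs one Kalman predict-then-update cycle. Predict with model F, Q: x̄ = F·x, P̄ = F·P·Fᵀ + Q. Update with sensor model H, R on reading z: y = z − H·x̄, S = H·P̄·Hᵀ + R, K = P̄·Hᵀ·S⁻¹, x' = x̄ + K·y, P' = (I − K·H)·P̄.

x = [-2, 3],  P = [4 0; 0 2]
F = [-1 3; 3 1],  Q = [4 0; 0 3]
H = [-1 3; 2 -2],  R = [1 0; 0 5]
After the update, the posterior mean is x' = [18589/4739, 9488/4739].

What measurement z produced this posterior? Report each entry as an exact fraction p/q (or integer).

z = [2, 3]

x̄ = F·x = [11, -3]
P̄ = F·P·Fᵀ + Q = [26 -6; -6 41]
S = H·P̄·Hᵀ + R = [432 -346; -346 321]
K = P̄·Hᵀ·S⁻¹ = [2005/4739 3106/4739; 8885/18956 2013/9478]
x' − x̄ = [-33540/4739, 23705/4739] = K·y
y = (KᵀK)⁻¹·Kᵀ·(x' − x̄) = [22, -25]
z = y + H·x̄ = [22, -25] + [-20, 28] = [2, 3]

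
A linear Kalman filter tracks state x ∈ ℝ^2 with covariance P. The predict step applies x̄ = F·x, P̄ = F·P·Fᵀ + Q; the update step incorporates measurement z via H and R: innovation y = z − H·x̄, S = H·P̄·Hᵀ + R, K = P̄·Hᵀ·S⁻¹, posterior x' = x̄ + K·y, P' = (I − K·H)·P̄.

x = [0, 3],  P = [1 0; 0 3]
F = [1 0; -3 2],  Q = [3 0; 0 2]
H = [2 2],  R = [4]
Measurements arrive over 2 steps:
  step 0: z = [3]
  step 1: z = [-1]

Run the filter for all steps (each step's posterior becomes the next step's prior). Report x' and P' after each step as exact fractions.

step 0: x' = [-9/44, 21/11], P' = [87/22 -43/11; -43/11 53/11]
step 1: x' = [499/796, -845/796], P' = [1877/398 -1947/398; -1947/398 4819/796]

step 0: x̄ = F·x = [0, 6]
step 0: P̄ = F·P·Fᵀ + Q = [4 -3; -3 23]
step 0: y = z − H·x̄ = [-9]
step 0: S = H·P̄·Hᵀ + R = [88]
step 0: K = P̄·Hᵀ·S⁻¹ = [1/44; 5/11]
step 0: x' = x̄ + K·y = [-9/44, 21/11]
step 0: P' = (I − K·H)·P̄ = [87/22 -43/11; -43/11 53/11]
step 1: x̄ = F·x = [-9/44, 195/44]
step 1: P̄ = F·P·Fᵀ + Q = [153/22 -433/22; -433/22 2283/22]
step 1: y = z − H·x̄ = [-104/11]
step 1: S = H·P̄·Hᵀ + R = [3184/11]
step 1: K = P̄·Hᵀ·S⁻¹ = [-35/398; 925/1592]
step 1: x' = x̄ + K·y = [499/796, -845/796]
step 1: P' = (I − K·H)·P̄ = [1877/398 -1947/398; -1947/398 4819/796]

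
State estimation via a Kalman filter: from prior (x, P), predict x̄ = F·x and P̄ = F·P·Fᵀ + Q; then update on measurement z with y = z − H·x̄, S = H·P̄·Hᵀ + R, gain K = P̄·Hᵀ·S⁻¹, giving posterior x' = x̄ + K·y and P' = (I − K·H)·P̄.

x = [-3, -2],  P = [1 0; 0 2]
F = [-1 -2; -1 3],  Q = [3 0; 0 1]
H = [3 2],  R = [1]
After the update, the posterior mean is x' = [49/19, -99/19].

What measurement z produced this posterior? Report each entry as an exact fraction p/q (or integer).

x̄ = F·x = [7, -3]
P̄ = F·P·Fᵀ + Q = [12 -11; -11 20]
S = H·P̄·Hᵀ + R = [57]
K = P̄·Hᵀ·S⁻¹ = [14/57; 7/57]
x' − x̄ = [-84/19, -42/19] = K·y
y = (KᵀK)⁻¹·Kᵀ·(x' − x̄) = [-18]
z = y + H·x̄ = [-18] + [15] = [-3]

z = [-3]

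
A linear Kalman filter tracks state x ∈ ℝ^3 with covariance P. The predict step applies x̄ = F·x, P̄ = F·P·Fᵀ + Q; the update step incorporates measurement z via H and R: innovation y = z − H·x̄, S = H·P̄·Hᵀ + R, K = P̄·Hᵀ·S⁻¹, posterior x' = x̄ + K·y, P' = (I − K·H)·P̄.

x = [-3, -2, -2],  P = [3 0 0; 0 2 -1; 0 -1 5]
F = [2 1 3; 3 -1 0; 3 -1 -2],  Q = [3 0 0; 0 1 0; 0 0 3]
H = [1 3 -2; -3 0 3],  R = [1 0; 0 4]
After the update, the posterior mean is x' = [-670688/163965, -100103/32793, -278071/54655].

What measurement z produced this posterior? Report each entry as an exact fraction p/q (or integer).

z = [-3, -3]

x̄ = F·x = [-14, -7, -3]
P̄ = F·P·Fᵀ + Q = [56 19 -9; 19 30 27; -9 27 48]
S = H·P̄·Hᵀ + R = [345 -465; -465 1102]
K = P̄·Hᵀ·S⁻¹ = [53687/163965 -424/10931; 14354/32793 2257/10931; 17689/54655 3189/10931]
x' − x̄ = [1624822/163965, 129448/32793, -114106/54655] = K·y
y = (KᵀK)⁻¹·Kᵀ·(x' − x̄) = [26, -36]
z = y + H·x̄ = [26, -36] + [-29, 33] = [-3, -3]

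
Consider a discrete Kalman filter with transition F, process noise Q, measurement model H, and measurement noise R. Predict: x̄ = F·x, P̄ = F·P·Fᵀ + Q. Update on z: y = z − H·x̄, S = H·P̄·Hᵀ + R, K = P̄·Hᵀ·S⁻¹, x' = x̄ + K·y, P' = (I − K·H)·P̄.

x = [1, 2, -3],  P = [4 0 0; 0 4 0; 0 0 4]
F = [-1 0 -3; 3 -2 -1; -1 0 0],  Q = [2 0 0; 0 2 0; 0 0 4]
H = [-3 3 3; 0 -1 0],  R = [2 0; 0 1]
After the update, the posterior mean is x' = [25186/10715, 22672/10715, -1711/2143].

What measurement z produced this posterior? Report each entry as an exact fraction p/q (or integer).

x̄ = F·x = [8, 2, -1]
P̄ = F·P·Fᵀ + Q = [42 0 4; 0 58 -12; 4 -12 8]
S = H·P̄·Hᵀ + R = [686 -138; -138 59]
K = P̄·Hᵀ·S⁻¹ = [-3363/10715 -7866/10715; 69/10715 -10372/10715; 24/2143 492/2143]
x' − x̄ = [-60534/10715, 1242/10715, 432/2143] = K·y
y = (KᵀK)⁻¹·Kᵀ·(x' − x̄) = [18, 0]
z = y + H·x̄ = [18, 0] + [-21, -2] = [-3, -2]

z = [-3, -2]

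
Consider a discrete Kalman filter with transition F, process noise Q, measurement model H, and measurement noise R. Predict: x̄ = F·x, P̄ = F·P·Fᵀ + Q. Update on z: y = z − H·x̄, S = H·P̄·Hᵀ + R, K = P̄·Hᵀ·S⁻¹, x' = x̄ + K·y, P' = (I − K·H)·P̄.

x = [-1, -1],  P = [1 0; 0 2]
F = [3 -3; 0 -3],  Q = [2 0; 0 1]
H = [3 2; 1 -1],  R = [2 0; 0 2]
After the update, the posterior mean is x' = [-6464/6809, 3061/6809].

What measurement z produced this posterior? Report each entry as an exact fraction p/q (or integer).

z = [-2, -1]

x̄ = F·x = [0, 3]
P̄ = F·P·Fᵀ + Q = [29 18; 18 19]
S = H·P̄·Hᵀ + R = [555 31; 31 14]
K = P̄·Hᵀ·S⁻¹ = [1381/6809 2292/6809; 1319/6809 -3407/6809]
x' − x̄ = [-6464/6809, -17366/6809] = K·y
y = (KᵀK)⁻¹·Kᵀ·(x' − x̄) = [-8, 2]
z = y + H·x̄ = [-8, 2] + [6, -3] = [-2, -1]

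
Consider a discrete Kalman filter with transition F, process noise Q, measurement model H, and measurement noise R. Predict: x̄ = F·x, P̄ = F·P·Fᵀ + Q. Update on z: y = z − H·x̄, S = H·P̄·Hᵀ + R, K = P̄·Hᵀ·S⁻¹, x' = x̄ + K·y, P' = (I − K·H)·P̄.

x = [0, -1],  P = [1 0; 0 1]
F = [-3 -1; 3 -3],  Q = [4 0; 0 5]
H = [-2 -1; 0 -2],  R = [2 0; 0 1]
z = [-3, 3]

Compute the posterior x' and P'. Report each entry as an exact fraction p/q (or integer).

x' = [10709/4817, -6991/4817]
P' = [2602/4817 -584/4817; -584/4817 1190/4817]

x̄ = F·x = [1, 3]
P̄ = F·P·Fᵀ + Q = [14 -6; -6 23]
y = z − H·x̄ = [2, 9]
S = H·P̄·Hᵀ + R = [57 22; 22 93]
K = P̄·Hᵀ·S⁻¹ = [-2310/4817 1168/4817; -11/4817 -2380/4817]
x' = x̄ + K·y = [10709/4817, -6991/4817]
P' = (I − K·H)·P̄ = [2602/4817 -584/4817; -584/4817 1190/4817]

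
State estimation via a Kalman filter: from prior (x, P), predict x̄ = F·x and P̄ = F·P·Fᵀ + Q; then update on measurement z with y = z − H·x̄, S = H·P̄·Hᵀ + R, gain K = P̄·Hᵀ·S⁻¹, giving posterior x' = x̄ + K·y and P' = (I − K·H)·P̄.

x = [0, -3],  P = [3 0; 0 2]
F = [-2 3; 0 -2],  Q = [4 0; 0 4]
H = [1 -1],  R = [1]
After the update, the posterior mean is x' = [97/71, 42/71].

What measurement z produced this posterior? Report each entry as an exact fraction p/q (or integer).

x̄ = F·x = [-9, 6]
P̄ = F·P·Fᵀ + Q = [34 -12; -12 12]
S = H·P̄·Hᵀ + R = [71]
K = P̄·Hᵀ·S⁻¹ = [46/71; -24/71]
x' − x̄ = [736/71, -384/71] = K·y
y = (KᵀK)⁻¹·Kᵀ·(x' − x̄) = [16]
z = y + H·x̄ = [16] + [-15] = [1]

z = [1]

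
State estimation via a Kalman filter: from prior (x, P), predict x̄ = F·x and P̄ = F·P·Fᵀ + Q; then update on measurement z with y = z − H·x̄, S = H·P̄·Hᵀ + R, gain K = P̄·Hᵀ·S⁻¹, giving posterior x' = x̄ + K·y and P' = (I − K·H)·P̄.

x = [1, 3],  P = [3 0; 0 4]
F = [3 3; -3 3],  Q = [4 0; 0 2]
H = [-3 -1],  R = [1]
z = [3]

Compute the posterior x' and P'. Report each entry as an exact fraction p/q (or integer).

x̄ = F·x = [12, 6]
P̄ = F·P·Fᵀ + Q = [67 9; 9 65]
y = z − H·x̄ = [45]
S = H·P̄·Hᵀ + R = [723]
K = P̄·Hᵀ·S⁻¹ = [-70/241; -92/723]
x' = x̄ + K·y = [-258/241, 66/241]
P' = (I − K·H)·P̄ = [1447/241 -4271/241; -4271/241 38531/723]

x' = [-258/241, 66/241]
P' = [1447/241 -4271/241; -4271/241 38531/723]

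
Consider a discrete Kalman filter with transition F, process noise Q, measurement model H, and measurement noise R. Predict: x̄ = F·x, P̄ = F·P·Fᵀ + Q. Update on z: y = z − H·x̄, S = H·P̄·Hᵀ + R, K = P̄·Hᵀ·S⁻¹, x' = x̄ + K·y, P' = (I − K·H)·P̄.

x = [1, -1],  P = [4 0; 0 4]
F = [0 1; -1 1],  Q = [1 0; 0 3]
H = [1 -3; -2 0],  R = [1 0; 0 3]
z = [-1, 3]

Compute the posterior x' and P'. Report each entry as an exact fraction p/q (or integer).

x' = [-2253/1667, -246/1667]
P' = [1068/1667 363/1667; 363/1667 306/1667]

x̄ = F·x = [-1, -2]
P̄ = F·P·Fᵀ + Q = [5 4; 4 11]
y = z − H·x̄ = [-6, 1]
S = H·P̄·Hᵀ + R = [81 14; 14 23]
K = P̄·Hᵀ·S⁻¹ = [-21/1667 -712/1667; -555/1667 -242/1667]
x' = x̄ + K·y = [-2253/1667, -246/1667]
P' = (I − K·H)·P̄ = [1068/1667 363/1667; 363/1667 306/1667]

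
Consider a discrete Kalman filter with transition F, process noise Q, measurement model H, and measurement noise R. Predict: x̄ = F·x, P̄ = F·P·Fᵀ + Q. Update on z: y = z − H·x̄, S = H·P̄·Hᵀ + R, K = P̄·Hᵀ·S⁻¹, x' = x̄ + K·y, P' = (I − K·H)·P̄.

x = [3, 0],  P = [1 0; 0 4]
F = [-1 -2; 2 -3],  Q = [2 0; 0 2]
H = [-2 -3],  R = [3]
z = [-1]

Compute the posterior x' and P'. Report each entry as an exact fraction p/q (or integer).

x̄ = F·x = [-3, 6]
P̄ = F·P·Fᵀ + Q = [19 22; 22 42]
y = z − H·x̄ = [11]
S = H·P̄·Hᵀ + R = [721]
K = P̄·Hᵀ·S⁻¹ = [-104/721; -170/721]
x' = x̄ + K·y = [-3307/721, 2456/721]
P' = (I − K·H)·P̄ = [2883/721 -1818/721; -1818/721 1382/721]

x' = [-3307/721, 2456/721]
P' = [2883/721 -1818/721; -1818/721 1382/721]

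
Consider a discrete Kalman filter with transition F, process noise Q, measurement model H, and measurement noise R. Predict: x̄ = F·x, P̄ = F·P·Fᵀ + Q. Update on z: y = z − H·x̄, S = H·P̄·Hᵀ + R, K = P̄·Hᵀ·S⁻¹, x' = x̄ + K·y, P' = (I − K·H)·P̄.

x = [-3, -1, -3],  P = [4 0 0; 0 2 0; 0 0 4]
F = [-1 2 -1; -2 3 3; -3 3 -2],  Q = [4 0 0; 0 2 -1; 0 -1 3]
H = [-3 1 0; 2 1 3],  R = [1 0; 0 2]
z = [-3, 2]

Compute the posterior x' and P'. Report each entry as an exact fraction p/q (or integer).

x̄ = F·x = [4, -6, 12]
P̄ = F·P·Fᵀ + Q = [20 8 32; 8 72 17; 32 17 73]
y = z − H·x̄ = [15, -36]
S = H·P̄·Hᵀ + R = [205 -293; -293 1329]
K = P̄·Hᵀ·S⁻¹ = [-6729/46649 3571/46649; 104519/186596 42559/186596; -17091/186596 38353/186596]
x' = x̄ + K·y = [-42895/46649, -1083915/186596, 602079/186596]
P' = (I − K·H)·P̄ = [68848/46649 199815/46649 -110123/46649; 199815/46649 2502299/186596 -1338567/186596; -110123/46649 -1338567/186596 765419/186596]

x' = [-42895/46649, -1083915/186596, 602079/186596]
P' = [68848/46649 199815/46649 -110123/46649; 199815/46649 2502299/186596 -1338567/186596; -110123/46649 -1338567/186596 765419/186596]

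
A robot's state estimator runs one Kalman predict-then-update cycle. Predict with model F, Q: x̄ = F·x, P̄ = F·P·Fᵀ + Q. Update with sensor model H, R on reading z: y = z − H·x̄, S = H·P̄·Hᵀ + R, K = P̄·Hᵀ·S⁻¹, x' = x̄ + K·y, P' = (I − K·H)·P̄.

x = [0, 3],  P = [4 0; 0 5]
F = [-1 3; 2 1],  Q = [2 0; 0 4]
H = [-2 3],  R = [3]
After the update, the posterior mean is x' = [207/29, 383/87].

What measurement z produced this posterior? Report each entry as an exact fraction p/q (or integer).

z = [-1]

x̄ = F·x = [9, 3]
P̄ = F·P·Fᵀ + Q = [51 7; 7 25]
S = H·P̄·Hᵀ + R = [348]
K = P̄·Hᵀ·S⁻¹ = [-27/116; 61/348]
x' − x̄ = [-54/29, 122/87] = K·y
y = (KᵀK)⁻¹·Kᵀ·(x' − x̄) = [8]
z = y + H·x̄ = [8] + [-9] = [-1]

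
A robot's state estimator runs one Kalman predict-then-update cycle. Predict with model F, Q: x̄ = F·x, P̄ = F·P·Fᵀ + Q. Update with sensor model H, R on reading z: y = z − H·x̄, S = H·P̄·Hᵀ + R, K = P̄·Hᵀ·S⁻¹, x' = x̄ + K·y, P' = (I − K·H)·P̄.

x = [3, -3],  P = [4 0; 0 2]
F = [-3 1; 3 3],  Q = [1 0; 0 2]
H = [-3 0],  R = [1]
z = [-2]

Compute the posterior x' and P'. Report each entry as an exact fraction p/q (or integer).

x' = [111/176, -855/88]
P' = [39/352 -15/176; -15/176 2903/88]

x̄ = F·x = [-12, 0]
P̄ = F·P·Fᵀ + Q = [39 -30; -30 56]
y = z − H·x̄ = [-38]
S = H·P̄·Hᵀ + R = [352]
K = P̄·Hᵀ·S⁻¹ = [-117/352; 45/176]
x' = x̄ + K·y = [111/176, -855/88]
P' = (I − K·H)·P̄ = [39/352 -15/176; -15/176 2903/88]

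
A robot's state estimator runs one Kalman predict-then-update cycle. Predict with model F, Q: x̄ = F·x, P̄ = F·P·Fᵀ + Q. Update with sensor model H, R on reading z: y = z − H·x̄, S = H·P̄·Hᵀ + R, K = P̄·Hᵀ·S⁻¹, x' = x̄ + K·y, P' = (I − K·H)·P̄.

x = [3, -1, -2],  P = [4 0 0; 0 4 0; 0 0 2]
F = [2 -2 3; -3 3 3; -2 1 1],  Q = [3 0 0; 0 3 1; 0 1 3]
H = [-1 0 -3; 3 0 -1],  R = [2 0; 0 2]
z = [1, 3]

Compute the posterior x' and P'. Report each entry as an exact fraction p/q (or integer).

x' = [274/353, -3793/1059, -724/1059]
P' = [281/1412 5/1412 -1/1412; 5/1412 249259/12708 4369/12708; -1/1412 4369/12708 2515/12708]

x̄ = F·x = [2, -18, -9]
P̄ = F·P·Fᵀ + Q = [53 -30 -18; -30 93 43; -18 43 25]
y = z − H·x̄ = [-24, -12]
S = H·P̄·Hᵀ + R = [172 60; 60 612]
K = P̄·Hᵀ·S⁻¹ = [-139/1412 211/706; -548/1059 -2117/12708; -314/1059 -1271/12708]
x' = x̄ + K·y = [274/353, -3793/1059, -724/1059]
P' = (I − K·H)·P̄ = [281/1412 5/1412 -1/1412; 5/1412 249259/12708 4369/12708; -1/1412 4369/12708 2515/12708]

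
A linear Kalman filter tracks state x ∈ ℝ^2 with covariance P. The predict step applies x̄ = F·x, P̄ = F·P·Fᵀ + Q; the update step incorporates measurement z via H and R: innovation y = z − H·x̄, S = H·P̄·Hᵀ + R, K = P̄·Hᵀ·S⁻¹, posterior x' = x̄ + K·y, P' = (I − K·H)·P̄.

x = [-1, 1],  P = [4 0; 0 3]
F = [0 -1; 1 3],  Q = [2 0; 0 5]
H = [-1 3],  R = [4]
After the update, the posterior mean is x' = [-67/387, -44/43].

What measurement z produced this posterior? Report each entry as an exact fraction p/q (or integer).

x̄ = F·x = [-1, 2]
P̄ = F·P·Fᵀ + Q = [5 -9; -9 36]
S = H·P̄·Hᵀ + R = [387]
K = P̄·Hᵀ·S⁻¹ = [-32/387; 13/43]
x' − x̄ = [320/387, -130/43] = K·y
y = (KᵀK)⁻¹·Kᵀ·(x' − x̄) = [-10]
z = y + H·x̄ = [-10] + [7] = [-3]

z = [-3]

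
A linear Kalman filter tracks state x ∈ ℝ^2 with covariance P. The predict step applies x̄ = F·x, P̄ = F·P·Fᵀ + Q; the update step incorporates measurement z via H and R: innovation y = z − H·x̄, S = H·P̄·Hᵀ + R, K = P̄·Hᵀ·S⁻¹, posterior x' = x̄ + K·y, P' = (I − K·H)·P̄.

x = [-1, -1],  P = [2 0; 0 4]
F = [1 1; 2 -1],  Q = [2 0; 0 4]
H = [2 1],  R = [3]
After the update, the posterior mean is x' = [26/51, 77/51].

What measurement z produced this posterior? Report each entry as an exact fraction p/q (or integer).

x̄ = F·x = [-2, -1]
P̄ = F·P·Fᵀ + Q = [8 0; 0 16]
S = H·P̄·Hᵀ + R = [51]
K = P̄·Hᵀ·S⁻¹ = [16/51; 16/51]
x' − x̄ = [128/51, 128/51] = K·y
y = (KᵀK)⁻¹·Kᵀ·(x' − x̄) = [8]
z = y + H·x̄ = [8] + [-5] = [3]

z = [3]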